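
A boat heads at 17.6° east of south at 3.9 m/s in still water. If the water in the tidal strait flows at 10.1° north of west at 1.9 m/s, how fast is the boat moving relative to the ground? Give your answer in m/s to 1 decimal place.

3.5 m/s

Taking east as x and north as y: velocity relative to the water = (1.179, -3.717) m/s; the water relative to ground = (-1.871, 0.333) m/s.
Velocity relative to ground = (1.179, -3.717) + (-1.871, 0.333) = (-0.691, -3.384) m/s.
Speed = |(-0.691, -3.384)| = 3.454 m/s.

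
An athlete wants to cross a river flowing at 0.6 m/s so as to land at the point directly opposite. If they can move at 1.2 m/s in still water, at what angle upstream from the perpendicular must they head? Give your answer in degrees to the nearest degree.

30°

To cancel the current, the upstream component of the athlete's velocity must equal the flow: 1.2 sin θ = 0.6.
sin θ = 0.6 / 1.2 = 0.5000.
θ = arcsin(0.5000) = 30.000°.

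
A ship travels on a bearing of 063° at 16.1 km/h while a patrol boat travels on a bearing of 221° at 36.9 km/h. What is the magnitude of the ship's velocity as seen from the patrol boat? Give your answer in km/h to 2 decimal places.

Taking east as x and north as y: ship velocity = (14.345, 7.309) km/h; patrol boat velocity = (-24.209, -27.849) km/h.
Velocity of ship relative to patrol boat = (14.345, 7.309) − (-24.209, -27.849) = (38.554, 35.158) km/h.
Magnitude = |(38.554, 35.158)| = 52.177 km/h.

52.18 km/h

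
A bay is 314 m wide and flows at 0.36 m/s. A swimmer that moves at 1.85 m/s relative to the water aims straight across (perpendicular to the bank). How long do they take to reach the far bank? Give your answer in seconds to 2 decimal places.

169.73 s

The component of the swimmer's velocity perpendicular to the bank is 1.85 m/s.
The current is parallel to the bank, so it does not affect the crossing time.
Time = 314 / 1.850 = 169.730 s.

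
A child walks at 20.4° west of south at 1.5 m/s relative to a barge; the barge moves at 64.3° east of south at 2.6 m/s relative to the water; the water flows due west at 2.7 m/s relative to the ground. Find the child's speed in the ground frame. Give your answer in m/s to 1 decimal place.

In east/north components (m/s): child relative to barge = (-0.523, -1.406); barge relative to water = (2.343, -1.128); water relative to ground = (-2.700, 0.000).
Sum = (-0.880, -2.533) m/s.
Speed = |(-0.880, -2.533)| = 2.682 m/s.

2.7 m/s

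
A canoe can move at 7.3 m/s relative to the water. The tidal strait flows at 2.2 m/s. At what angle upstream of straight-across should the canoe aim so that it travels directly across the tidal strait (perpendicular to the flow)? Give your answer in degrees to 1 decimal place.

17.5°

To cancel the current, the upstream component of the canoe's velocity must equal the flow: 7.3 sin θ = 2.2.
sin θ = 2.2 / 7.3 = 0.3014.
θ = arcsin(0.3014) = 17.540°.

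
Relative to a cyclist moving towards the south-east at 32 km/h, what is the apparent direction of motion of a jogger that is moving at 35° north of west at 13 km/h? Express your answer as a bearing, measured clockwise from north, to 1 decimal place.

312.1°

Taking east as x and north as y: jogger velocity = (-10.649, 7.456) km/h; cyclist velocity = (22.627, -22.627) km/h.
Velocity of jogger relative to cyclist = (-10.649, 7.456) − (22.627, -22.627) = (-33.276, 30.084) km/h.
Bearing = atan2(-33.28, 30.08) = 312.12° clockwise from north.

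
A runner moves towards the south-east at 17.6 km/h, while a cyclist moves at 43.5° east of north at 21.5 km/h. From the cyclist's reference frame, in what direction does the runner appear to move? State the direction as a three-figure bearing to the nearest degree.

Taking east as x and north as y: runner velocity = (12.445, -12.445) km/h; cyclist velocity = (14.800, 15.596) km/h.
Velocity of runner relative to cyclist = (12.445, -12.445) − (14.800, 15.596) = (-2.355, -28.041) km/h.
Bearing = atan2(-2.35, -28.04) = 184.80° clockwise from north.

185°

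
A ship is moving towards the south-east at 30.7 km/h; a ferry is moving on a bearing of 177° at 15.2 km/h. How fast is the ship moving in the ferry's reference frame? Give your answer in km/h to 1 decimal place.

Taking east as x and north as y: ship velocity = (21.708, -21.708) km/h; ferry velocity = (0.796, -15.179) km/h.
Velocity of ship relative to ferry = (21.708, -21.708) − (0.796, -15.179) = (20.913, -6.529) km/h.
Magnitude = |(20.913, -6.529)| = 21.908 km/h.

21.9 km/h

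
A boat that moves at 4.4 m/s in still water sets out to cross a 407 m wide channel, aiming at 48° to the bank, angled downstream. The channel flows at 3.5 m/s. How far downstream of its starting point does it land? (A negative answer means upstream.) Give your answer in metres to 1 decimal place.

802.1 m

Perpendicular speed = 3.270 m/s; crossing time = 407 / 3.270 = 124.471 s.
Net downstream speed = 6.444 m/s.
Drift = 6.444 × 124.471 = 802.113 m (downstream).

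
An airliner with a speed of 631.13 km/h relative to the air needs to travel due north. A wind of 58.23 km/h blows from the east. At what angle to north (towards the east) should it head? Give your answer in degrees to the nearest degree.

5°

The wind pushes perpendicular to the desired track; the heading must have a component into the wind equal to 58.23 km/h: 631.13 sin θ = 58.23.
sin θ = 0.0923, so θ = 5.294°.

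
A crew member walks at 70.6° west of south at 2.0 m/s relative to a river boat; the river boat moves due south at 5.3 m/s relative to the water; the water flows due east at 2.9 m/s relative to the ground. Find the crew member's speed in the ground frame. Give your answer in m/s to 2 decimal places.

6.05 m/s

In east/north components (m/s): crew member relative to river boat = (-1.886, -0.664); river boat relative to water = (0.000, -5.300); water relative to ground = (2.900, 0.000).
Sum = (1.014, -5.964) m/s.
Speed = |(1.014, -5.964)| = 6.050 m/s.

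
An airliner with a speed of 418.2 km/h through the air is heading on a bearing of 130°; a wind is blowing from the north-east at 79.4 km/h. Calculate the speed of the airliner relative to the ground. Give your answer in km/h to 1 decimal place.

418.8 km/h

Taking east as x and north as y: velocity relative to the air = (320.360, -268.814) km/h; the air relative to ground = (-56.144, -56.144) km/h.
Velocity relative to ground = (320.360, -268.814) + (-56.144, -56.144) = (264.216, -324.958) km/h.
Speed = |(264.216, -324.958)| = 418.817 km/h.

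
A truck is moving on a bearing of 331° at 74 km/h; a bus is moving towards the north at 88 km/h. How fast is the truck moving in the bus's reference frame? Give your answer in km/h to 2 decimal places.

Taking east as x and north as y: truck velocity = (-35.876, 64.722) km/h; bus velocity = (0.000, 88.000) km/h.
Velocity of truck relative to bus = (-35.876, 64.722) − (0.000, 88.000) = (-35.876, -23.278) km/h.
Magnitude = |(-35.876, -23.278)| = 42.766 km/h.

42.77 km/h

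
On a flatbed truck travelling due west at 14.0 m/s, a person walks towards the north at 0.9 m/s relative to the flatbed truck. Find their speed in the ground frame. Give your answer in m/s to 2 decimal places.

Taking east as x and north as y: flatbed truck velocity = (-14.000, 0.000) m/s; person velocity relative to flatbed truck = (0.000, 0.900) m/s.
Velocity relative to ground = (-14.000, 0.000) + (0.000, 0.900) = (-14.000, 0.900) m/s.
Speed = |(-14.000, 0.900)| = 14.029 m/s.

14.03 m/s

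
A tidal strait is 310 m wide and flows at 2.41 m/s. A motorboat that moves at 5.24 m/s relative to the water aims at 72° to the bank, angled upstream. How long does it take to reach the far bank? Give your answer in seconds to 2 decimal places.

62.20 s

The component of the motorboat's velocity perpendicular to the bank is 5.24 × sin 72° = 4.984 m/s.
The current is parallel to the bank, so it does not affect the crossing time.
Time = 310 / 4.984 = 62.205 s.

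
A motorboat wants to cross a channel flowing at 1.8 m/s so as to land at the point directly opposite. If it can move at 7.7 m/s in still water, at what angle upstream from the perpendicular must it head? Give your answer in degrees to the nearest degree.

To cancel the current, the upstream component of the motorboat's velocity must equal the flow: 7.7 sin θ = 1.8.
sin θ = 1.8 / 7.7 = 0.2338.
θ = arcsin(0.2338) = 13.519°.

14°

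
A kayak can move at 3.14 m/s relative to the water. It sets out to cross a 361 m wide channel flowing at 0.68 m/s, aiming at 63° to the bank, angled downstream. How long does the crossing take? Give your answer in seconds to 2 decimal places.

129.03 s

The component of the kayak's velocity perpendicular to the bank is 3.14 × sin 63° = 2.798 m/s.
The flow acts along the bank and has no component across it.
Time = 361 / 2.798 = 129.032 s.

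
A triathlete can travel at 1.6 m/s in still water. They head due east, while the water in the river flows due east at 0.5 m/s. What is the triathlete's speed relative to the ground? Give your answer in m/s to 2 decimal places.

2.10 m/s

Taking east as x and north as y: velocity relative to the water = (1.600, 0.000) m/s; the water relative to ground = (0.500, 0.000) m/s.
Velocity relative to ground = (1.600, 0.000) + (0.500, 0.000) = (2.100, 0.000) m/s.
Speed = |(2.100, 0.000)| = 2.100 m/s.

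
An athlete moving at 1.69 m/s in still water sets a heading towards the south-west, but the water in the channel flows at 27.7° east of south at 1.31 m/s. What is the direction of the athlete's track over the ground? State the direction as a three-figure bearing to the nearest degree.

Taking east as x and north as y: velocity relative to the water = (-1.195, -1.195) m/s; the water relative to ground = (0.609, -1.160) m/s.
Velocity relative to ground = (-1.195, -1.195) + (0.609, -1.160) = (-0.586, -2.355) m/s.
Bearing = atan2(-0.59, -2.35) = 193.98° clockwise from north.

194°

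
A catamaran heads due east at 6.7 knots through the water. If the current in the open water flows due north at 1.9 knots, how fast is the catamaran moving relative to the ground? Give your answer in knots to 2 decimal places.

6.96 knots

Taking east as x and north as y: velocity relative to the water = (6.700, 0.000) knots; the water relative to ground = (0.000, 1.900) knots.
Velocity relative to ground = (6.700, 0.000) + (0.000, 1.900) = (6.700, 1.900) knots.
Speed = |(6.700, 1.900)| = 6.964 knots.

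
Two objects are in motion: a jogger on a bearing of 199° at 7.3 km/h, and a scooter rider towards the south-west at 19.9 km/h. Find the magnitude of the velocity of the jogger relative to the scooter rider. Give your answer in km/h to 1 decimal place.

Taking east as x and north as y: jogger velocity = (-2.377, -6.902) km/h; scooter rider velocity = (-14.071, -14.071) km/h.
Velocity of jogger relative to scooter rider = (-2.377, -6.902) − (-14.071, -14.071) = (11.695, 7.169) km/h.
Magnitude = |(11.695, 7.169)| = 13.717 km/h.

13.7 km/h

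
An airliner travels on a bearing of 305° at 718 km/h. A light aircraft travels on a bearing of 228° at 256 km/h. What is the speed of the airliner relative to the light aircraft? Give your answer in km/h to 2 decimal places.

Taking east as x and north as y: airliner velocity = (-588.151, 411.828) km/h; light aircraft velocity = (-190.245, -171.297) km/h.
Velocity of airliner relative to light aircraft = (-588.151, 411.828) − (-190.245, -171.297) = (-397.906, 583.125) km/h.
Magnitude = |(-397.906, 583.125)| = 705.949 km/h.

705.95 km/h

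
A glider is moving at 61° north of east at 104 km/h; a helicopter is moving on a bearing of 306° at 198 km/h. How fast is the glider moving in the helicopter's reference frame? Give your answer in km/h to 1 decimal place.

Taking east as x and north as y: glider velocity = (50.420, 90.960) km/h; helicopter velocity = (-160.185, 116.381) km/h.
Velocity of glider relative to helicopter = (50.420, 90.960) − (-160.185, 116.381) = (210.606, -25.421) km/h.
Magnitude = |(210.606, -25.421)| = 212.134 km/h.

212.1 km/h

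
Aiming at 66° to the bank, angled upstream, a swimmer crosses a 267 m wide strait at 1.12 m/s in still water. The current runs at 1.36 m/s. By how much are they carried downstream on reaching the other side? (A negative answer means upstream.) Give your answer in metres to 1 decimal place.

236.0 m

Perpendicular speed = 1.023 m/s; crossing time = 267 / 1.023 = 260.953 s.
Net downstream speed = 0.904 m/s.
Drift = 0.904 × 260.953 = 236.021 m (downstream).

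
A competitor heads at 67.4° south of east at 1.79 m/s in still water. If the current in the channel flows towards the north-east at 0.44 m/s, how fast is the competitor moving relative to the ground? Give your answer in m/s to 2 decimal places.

Taking east as x and north as y: velocity relative to the water = (0.688, -1.653) m/s; the water relative to ground = (0.311, 0.311) m/s.
Velocity relative to ground = (0.688, -1.653) + (0.311, 0.311) = (0.999, -1.341) m/s.
Speed = |(0.999, -1.341)| = 1.673 m/s.

1.67 m/s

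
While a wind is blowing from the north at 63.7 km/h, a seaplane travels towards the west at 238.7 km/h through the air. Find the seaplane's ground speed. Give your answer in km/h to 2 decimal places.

247.05 km/h

Taking east as x and north as y: velocity relative to the air = (-238.700, 0.000) km/h; the air relative to ground = (0.000, -63.700) km/h.
Velocity relative to ground = (-238.700, 0.000) + (0.000, -63.700) = (-238.700, -63.700) km/h.
Speed = |(-238.700, -63.700)| = 247.053 km/h.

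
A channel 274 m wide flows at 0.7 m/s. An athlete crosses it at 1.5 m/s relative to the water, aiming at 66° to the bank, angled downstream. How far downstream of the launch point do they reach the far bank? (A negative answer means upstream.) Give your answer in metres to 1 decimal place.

262.0 m

Perpendicular speed = 1.370 m/s; crossing time = 274 / 1.370 = 199.954 s.
Net downstream speed = 1.310 m/s.
Drift = 1.310 × 199.954 = 261.960 m (downstream).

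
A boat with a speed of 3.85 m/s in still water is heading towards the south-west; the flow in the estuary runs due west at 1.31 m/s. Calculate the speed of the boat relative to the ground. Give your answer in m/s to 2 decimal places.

Taking east as x and north as y: velocity relative to the water = (-2.722, -2.722) m/s; the water relative to ground = (-1.310, 0.000) m/s.
Velocity relative to ground = (-2.722, -2.722) + (-1.310, 0.000) = (-4.032, -2.722) m/s.
Speed = |(-4.032, -2.722)| = 4.865 m/s.

4.87 m/s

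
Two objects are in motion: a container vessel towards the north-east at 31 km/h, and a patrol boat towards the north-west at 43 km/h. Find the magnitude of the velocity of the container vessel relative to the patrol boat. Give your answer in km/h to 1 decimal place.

Taking east as x and north as y: container vessel velocity = (21.920, 21.920) km/h; patrol boat velocity = (-30.406, 30.406) km/h.
Velocity of container vessel relative to patrol boat = (21.920, 21.920) − (-30.406, 30.406) = (52.326, -8.485) km/h.
Magnitude = |(52.326, -8.485)| = 53.009 km/h.

53.0 km/h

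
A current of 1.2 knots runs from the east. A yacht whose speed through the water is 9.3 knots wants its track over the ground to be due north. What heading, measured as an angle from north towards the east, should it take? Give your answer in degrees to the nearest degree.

The current pushes perpendicular to the desired track; the heading must have a component into the current equal to 1.2 knots: 9.3 sin θ = 1.2.
sin θ = 0.1290, so θ = 7.414°.

7°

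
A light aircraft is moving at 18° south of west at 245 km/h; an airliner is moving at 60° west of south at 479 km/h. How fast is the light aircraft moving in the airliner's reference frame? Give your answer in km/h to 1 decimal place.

244.7 km/h

Taking east as x and north as y: light aircraft velocity = (-233.009, -75.709) km/h; airliner velocity = (-414.826, -239.500) km/h.
Velocity of light aircraft relative to airliner = (-233.009, -75.709) − (-414.826, -239.500) = (181.817, 163.791) km/h.
Magnitude = |(181.817, 163.791)| = 244.714 km/h.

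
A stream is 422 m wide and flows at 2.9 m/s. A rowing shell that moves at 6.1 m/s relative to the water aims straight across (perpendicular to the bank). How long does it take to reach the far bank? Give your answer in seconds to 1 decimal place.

The component of the rowing shell's velocity perpendicular to the bank is 6.1 m/s.
The flow acts along the bank and has no component across it.
Time = 422 / 6.100 = 69.180 s.

69.2 s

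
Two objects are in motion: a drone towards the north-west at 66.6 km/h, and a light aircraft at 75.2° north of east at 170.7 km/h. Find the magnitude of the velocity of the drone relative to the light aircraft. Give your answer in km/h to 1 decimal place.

148.8 km/h

Taking east as x and north as y: drone velocity = (-47.093, 47.093) km/h; light aircraft velocity = (43.605, 165.037) km/h.
Velocity of drone relative to light aircraft = (-47.093, 47.093) − (43.605, 165.037) = (-90.698, -117.943) km/h.
Magnitude = |(-90.698, -117.943)| = 148.784 km/h.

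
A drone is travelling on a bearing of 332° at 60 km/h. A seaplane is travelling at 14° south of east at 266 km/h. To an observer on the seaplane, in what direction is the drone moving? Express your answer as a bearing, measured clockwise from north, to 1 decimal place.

Taking east as x and north as y: drone velocity = (-28.168, 52.977) km/h; seaplane velocity = (258.099, -64.351) km/h.
Velocity of drone relative to seaplane = (-28.168, 52.977) − (258.099, -64.351) = (-286.267, 117.328) km/h.
Bearing = atan2(-286.27, 117.33) = 292.29° clockwise from north.

292.3°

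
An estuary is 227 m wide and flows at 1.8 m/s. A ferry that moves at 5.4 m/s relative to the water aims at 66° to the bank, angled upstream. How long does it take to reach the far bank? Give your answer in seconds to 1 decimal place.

The component of the ferry's velocity perpendicular to the bank is 5.4 × sin 66° = 4.933 m/s.
The current is parallel to the bank, so it does not affect the crossing time.
Time = 227 / 4.933 = 46.015 s.

46.0 s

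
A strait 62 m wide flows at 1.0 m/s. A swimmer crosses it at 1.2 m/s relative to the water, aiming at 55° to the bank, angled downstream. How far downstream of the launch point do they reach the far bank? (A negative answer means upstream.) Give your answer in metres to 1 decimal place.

Perpendicular speed = 0.983 m/s; crossing time = 62 / 0.983 = 63.073 s.
Net downstream speed = 1.688 m/s.
Drift = 1.688 × 63.073 = 106.486 m (downstream).

106.5 m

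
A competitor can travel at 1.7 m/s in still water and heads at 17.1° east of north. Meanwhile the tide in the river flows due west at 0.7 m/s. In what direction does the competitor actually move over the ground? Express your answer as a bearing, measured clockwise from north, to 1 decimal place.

353.0°

Taking east as x and north as y: velocity relative to the water = (0.500, 1.625) m/s; the water relative to ground = (-0.700, 0.000) m/s.
Velocity relative to ground = (0.500, 1.625) + (-0.700, 0.000) = (-0.200, 1.625) m/s.
Bearing = atan2(-0.20, 1.62) = 352.98° clockwise from north.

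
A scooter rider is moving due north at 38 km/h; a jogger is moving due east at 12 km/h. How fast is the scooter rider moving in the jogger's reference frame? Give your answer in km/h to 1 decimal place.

Taking east as x and north as y: scooter rider velocity = (0.000, 38.000) km/h; jogger velocity = (12.000, 0.000) km/h.
Velocity of scooter rider relative to jogger = (0.000, 38.000) − (12.000, 0.000) = (-12.000, 38.000) km/h.
Magnitude = |(-12.000, 38.000)| = 39.850 km/h.

39.8 km/h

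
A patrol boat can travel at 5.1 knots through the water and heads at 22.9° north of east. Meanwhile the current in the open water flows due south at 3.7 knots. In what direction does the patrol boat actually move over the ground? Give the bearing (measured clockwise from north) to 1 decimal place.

Taking east as x and north as y: velocity relative to the water = (4.698, 1.985) knots; the water relative to ground = (0.000, -3.700) knots.
Velocity relative to ground = (4.698, 1.985) + (0.000, -3.700) = (4.698, -1.715) knots.
Bearing = atan2(4.70, -1.72) = 110.06° clockwise from north.

110.1°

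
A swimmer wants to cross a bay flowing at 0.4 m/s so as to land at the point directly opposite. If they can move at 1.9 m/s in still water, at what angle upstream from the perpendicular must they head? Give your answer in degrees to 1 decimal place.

12.2°

To cancel the current, the upstream component of the swimmer's velocity must equal the flow: 1.9 sin θ = 0.4.
sin θ = 0.4 / 1.9 = 0.2105.
θ = arcsin(0.2105) = 12.153°.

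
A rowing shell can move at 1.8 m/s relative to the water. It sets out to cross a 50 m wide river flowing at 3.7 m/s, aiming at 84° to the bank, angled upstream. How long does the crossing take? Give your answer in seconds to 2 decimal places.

27.93 s

The component of the rowing shell's velocity perpendicular to the bank is 1.8 × sin 84° = 1.790 m/s.
The current is parallel to the bank, so it does not affect the crossing time.
Time = 50 / 1.790 = 27.931 s.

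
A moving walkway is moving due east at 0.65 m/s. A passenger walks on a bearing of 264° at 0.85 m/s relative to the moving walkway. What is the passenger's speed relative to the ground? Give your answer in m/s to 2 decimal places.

Taking east as x and north as y: moving walkway velocity = (0.650, 0.000) m/s; passenger velocity relative to moving walkway = (-0.845, -0.089) m/s.
Velocity relative to ground = (0.650, 0.000) + (-0.845, -0.089) = (-0.195, -0.089) m/s.
Speed = |(-0.195, -0.089)| = 0.215 m/s.

0.21 m/s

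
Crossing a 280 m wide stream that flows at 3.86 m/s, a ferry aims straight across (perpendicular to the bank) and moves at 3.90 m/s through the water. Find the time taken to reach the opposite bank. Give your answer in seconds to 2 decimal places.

The component of the ferry's velocity perpendicular to the bank is 3.90 m/s.
The current is parallel to the bank, so it does not affect the crossing time.
Time = 280 / 3.900 = 71.795 s.

71.79 s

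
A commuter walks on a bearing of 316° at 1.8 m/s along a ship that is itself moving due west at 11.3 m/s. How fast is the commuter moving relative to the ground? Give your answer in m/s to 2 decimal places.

12.62 m/s

Taking east as x and north as y: ship velocity = (-11.300, 0.000) m/s; commuter velocity relative to ship = (-1.250, 1.295) m/s.
Velocity relative to ground = (-11.300, 0.000) + (-1.250, 1.295) = (-12.550, 1.295) m/s.
Speed = |(-12.550, 1.295)| = 12.617 m/s.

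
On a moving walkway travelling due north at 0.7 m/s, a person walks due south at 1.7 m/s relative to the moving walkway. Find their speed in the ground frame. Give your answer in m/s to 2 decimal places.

1.00 m/s

Taking east as x and north as y: moving walkway velocity = (0.000, 0.700) m/s; person velocity relative to moving walkway = (0.000, -1.700) m/s.
Velocity relative to ground = (0.000, 0.700) + (0.000, -1.700) = (0.000, -1.000) m/s.
Speed = |(0.000, -1.000)| = 1.000 m/s.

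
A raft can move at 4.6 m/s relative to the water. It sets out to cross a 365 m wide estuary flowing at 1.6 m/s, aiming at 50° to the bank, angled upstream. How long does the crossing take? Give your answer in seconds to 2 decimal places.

The component of the raft's velocity perpendicular to the bank is 4.6 × sin 50° = 3.524 m/s.
The flow acts along the bank and has no component across it.
Time = 365 / 3.524 = 103.581 s.

103.58 s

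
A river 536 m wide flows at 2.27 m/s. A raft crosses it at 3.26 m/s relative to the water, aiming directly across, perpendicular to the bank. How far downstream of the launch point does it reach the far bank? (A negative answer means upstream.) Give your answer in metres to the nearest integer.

373 m

Perpendicular speed = 3.260 m/s; crossing time = 536 / 3.260 = 164.417 s.
Net downstream speed = 2.270 m/s.
Drift = 2.270 × 164.417 = 373.227 m (downstream).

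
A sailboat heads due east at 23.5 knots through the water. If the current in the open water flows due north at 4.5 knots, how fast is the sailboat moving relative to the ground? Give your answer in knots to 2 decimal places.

23.93 knots

Taking east as x and north as y: velocity relative to the water = (23.500, 0.000) knots; the water relative to ground = (0.000, 4.500) knots.
Velocity relative to ground = (23.500, 0.000) + (0.000, 4.500) = (23.500, 4.500) knots.
Speed = |(23.500, 4.500)| = 23.927 knots.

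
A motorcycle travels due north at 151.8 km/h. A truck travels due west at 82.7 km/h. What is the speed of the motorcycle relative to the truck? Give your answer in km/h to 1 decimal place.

172.9 km/h

Taking east as x and north as y: motorcycle velocity = (0.000, 151.800) km/h; truck velocity = (-82.700, 0.000) km/h.
Velocity of motorcycle relative to truck = (0.000, 151.800) − (-82.700, 0.000) = (82.700, 151.800) km/h.
Magnitude = |(82.700, 151.800)| = 172.866 km/h.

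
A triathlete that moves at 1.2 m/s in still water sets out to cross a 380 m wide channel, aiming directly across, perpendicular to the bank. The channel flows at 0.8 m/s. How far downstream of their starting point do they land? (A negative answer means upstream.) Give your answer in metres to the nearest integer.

253 m

Perpendicular speed = 1.200 m/s; crossing time = 380 / 1.200 = 316.667 s.
Net downstream speed = 0.800 m/s.
Drift = 0.800 × 316.667 = 253.333 m (downstream).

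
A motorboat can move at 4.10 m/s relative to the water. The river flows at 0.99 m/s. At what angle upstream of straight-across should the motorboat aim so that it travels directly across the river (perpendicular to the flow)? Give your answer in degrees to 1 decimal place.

14.0°

To cancel the current, the upstream component of the motorboat's velocity must equal the flow: 4.10 sin θ = 0.99.
sin θ = 0.99 / 4.10 = 0.2415.
θ = arcsin(0.2415) = 13.973°.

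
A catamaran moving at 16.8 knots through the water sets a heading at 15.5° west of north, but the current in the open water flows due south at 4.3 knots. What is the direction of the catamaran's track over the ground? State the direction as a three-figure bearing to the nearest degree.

Taking east as x and north as y: velocity relative to the water = (-4.490, 16.189) knots; the water relative to ground = (0.000, -4.300) knots.
Velocity relative to ground = (-4.490, 16.189) + (0.000, -4.300) = (-4.490, 11.889) knots.
Bearing = atan2(-4.49, 11.89) = 339.31° clockwise from north.

339°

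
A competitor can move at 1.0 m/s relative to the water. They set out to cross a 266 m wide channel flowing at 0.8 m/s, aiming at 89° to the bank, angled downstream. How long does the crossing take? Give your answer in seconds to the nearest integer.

The component of the competitor's velocity perpendicular to the bank is 1.0 × sin 89° = 1.000 m/s.
The current is parallel to the bank, so it does not affect the crossing time.
Time = 266 / 1.000 = 266.041 s.

266 s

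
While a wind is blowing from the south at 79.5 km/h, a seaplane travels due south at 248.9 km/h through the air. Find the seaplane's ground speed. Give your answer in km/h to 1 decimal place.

Taking east as x and north as y: velocity relative to the air = (0.000, -248.900) km/h; the air relative to ground = (0.000, 79.500) km/h.
Velocity relative to ground = (0.000, -248.900) + (0.000, 79.500) = (0.000, -169.400) km/h.
Speed = |(0.000, -169.400)| = 169.400 km/h.

169.4 km/h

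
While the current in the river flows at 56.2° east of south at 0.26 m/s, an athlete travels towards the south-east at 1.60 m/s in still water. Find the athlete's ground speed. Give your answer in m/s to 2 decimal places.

Taking east as x and north as y: velocity relative to the water = (1.131, -1.131) m/s; the water relative to ground = (0.216, -0.145) m/s.
Velocity relative to ground = (1.131, -1.131) + (0.216, -0.145) = (1.347, -1.276) m/s.
Speed = |(1.347, -1.276)| = 1.856 m/s.

1.86 m/s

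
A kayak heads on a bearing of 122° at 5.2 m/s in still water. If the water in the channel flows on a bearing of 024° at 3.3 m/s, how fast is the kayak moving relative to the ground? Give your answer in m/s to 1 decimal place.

Taking east as x and north as y: velocity relative to the water = (4.410, -2.756) m/s; the water relative to ground = (1.342, 3.015) m/s.
Velocity relative to ground = (4.410, -2.756) + (1.342, 3.015) = (5.752, 0.259) m/s.
Speed = |(5.752, 0.259)| = 5.758 m/s.

5.8 m/s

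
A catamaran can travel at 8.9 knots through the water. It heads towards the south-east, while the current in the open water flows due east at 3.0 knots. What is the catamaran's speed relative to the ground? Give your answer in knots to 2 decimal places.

Taking east as x and north as y: velocity relative to the water = (6.293, -6.293) knots; the water relative to ground = (3.000, 0.000) knots.
Velocity relative to ground = (6.293, -6.293) + (3.000, 0.000) = (9.293, -6.293) knots.
Speed = |(9.293, -6.293)| = 11.224 knots.

11.22 knots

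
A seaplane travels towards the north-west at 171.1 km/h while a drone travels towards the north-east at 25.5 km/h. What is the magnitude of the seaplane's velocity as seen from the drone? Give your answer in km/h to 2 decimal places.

172.99 km/h

Taking east as x and north as y: seaplane velocity = (-120.986, 120.986) km/h; drone velocity = (18.031, 18.031) km/h.
Velocity of seaplane relative to drone = (-120.986, 120.986) − (18.031, 18.031) = (-139.017, 102.955) km/h.
Magnitude = |(-139.017, 102.955)| = 172.990 km/h.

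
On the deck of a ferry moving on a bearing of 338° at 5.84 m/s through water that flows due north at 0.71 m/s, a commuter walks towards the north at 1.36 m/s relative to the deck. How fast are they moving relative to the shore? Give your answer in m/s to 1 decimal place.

In east/north components (m/s): commuter relative to ferry = (0.000, 1.360); ferry relative to water = (-2.188, 5.415); water relative to ground = (0.000, 0.710).
Sum = (-2.188, 7.485) m/s.
Speed = |(-2.188, 7.485)| = 7.798 m/s.

7.8 m/s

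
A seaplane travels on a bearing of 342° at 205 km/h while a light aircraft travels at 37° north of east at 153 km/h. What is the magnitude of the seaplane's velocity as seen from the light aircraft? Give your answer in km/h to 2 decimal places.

212.16 km/h

Taking east as x and north as y: seaplane velocity = (-63.348, 194.967) km/h; light aircraft velocity = (122.191, 92.078) km/h.
Velocity of seaplane relative to light aircraft = (-63.348, 194.967) − (122.191, 92.078) = (-185.540, 102.889) km/h.
Magnitude = |(-185.540, 102.889)| = 212.158 km/h.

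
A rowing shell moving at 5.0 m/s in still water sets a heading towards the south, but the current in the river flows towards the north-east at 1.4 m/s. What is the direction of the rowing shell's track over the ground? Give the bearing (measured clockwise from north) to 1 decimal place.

Taking east as x and north as y: velocity relative to the water = (0.000, -5.000) m/s; the water relative to ground = (0.990, 0.990) m/s.
Velocity relative to ground = (0.000, -5.000) + (0.990, 0.990) = (0.990, -4.010) m/s.
Bearing = atan2(0.99, -4.01) = 166.13° clockwise from north.

166.1°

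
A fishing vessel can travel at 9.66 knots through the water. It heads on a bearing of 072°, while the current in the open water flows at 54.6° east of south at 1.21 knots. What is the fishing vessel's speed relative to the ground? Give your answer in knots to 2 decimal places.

Taking east as x and north as y: velocity relative to the water = (9.187, 2.985) knots; the water relative to ground = (0.986, -0.701) knots.
Velocity relative to ground = (9.187, 2.985) + (0.986, -0.701) = (10.174, 2.284) knots.
Speed = |(10.174, 2.284)| = 10.427 knots.

10.43 knots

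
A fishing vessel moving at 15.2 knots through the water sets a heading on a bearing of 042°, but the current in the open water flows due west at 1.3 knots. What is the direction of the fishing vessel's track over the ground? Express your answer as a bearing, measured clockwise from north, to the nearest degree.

038°

Taking east as x and north as y: velocity relative to the water = (10.171, 11.296) knots; the water relative to ground = (-1.300, 0.000) knots.
Velocity relative to ground = (10.171, 11.296) + (-1.300, 0.000) = (8.871, 11.296) knots.
Bearing = atan2(8.87, 11.30) = 38.14° clockwise from north.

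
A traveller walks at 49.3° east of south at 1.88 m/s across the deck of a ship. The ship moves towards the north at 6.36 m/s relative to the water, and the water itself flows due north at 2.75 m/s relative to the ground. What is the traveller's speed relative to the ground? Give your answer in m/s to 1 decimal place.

8.0 m/s

In east/north components (m/s): traveller relative to ship = (1.425, -1.226); ship relative to water = (0.000, 6.360); water relative to ground = (0.000, 2.750).
Sum = (1.425, 7.884) m/s.
Speed = |(1.425, 7.884)| = 8.012 m/s.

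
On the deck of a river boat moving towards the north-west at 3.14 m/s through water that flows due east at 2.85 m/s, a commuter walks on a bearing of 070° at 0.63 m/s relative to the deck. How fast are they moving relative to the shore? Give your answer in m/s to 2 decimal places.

In east/north components (m/s): commuter relative to river boat = (0.592, 0.215); river boat relative to water = (-2.220, 2.220); water relative to ground = (2.850, 0.000).
Sum = (1.222, 2.436) m/s.
Speed = |(1.222, 2.436)| = 2.725 m/s.

2.72 m/s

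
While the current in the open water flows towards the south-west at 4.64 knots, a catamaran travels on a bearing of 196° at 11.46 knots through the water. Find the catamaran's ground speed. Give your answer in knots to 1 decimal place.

Taking east as x and north as y: velocity relative to the water = (-3.159, -11.016) knots; the water relative to ground = (-3.281, -3.281) knots.
Velocity relative to ground = (-3.159, -11.016) + (-3.281, -3.281) = (-6.440, -14.297) knots.
Speed = |(-6.440, -14.297)| = 15.680 knots.

15.7 knots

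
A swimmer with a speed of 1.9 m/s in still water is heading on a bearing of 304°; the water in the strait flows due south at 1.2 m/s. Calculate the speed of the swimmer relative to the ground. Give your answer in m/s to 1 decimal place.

Taking east as x and north as y: velocity relative to the water = (-1.575, 1.062) m/s; the water relative to ground = (0.000, -1.200) m/s.
Velocity relative to ground = (-1.575, 1.062) + (0.000, -1.200) = (-1.575, -0.138) m/s.
Speed = |(-1.575, -0.138)| = 1.581 m/s.

1.6 m/s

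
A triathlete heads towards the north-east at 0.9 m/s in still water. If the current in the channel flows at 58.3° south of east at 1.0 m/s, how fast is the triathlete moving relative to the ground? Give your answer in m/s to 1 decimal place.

1.2 m/s

Taking east as x and north as y: velocity relative to the water = (0.636, 0.636) m/s; the water relative to ground = (0.525, -0.851) m/s.
Velocity relative to ground = (0.636, 0.636) + (0.525, -0.851) = (1.162, -0.214) m/s.
Speed = |(1.162, -0.214)| = 1.181 m/s.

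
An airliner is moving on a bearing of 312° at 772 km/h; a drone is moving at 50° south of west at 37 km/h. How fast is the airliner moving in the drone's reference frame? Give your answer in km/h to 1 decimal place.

Taking east as x and north as y: airliner velocity = (-573.708, 516.569) km/h; drone velocity = (-23.783, -28.344) km/h.
Velocity of airliner relative to drone = (-573.708, 516.569) − (-23.783, -28.344) = (-549.925, 544.912) km/h.
Magnitude = |(-549.925, 544.912)| = 774.175 km/h.

774.2 km/h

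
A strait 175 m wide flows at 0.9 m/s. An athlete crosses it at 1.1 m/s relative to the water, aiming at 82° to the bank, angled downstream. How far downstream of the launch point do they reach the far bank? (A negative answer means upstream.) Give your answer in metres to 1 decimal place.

169.2 m

Perpendicular speed = 1.089 m/s; crossing time = 175 / 1.089 = 160.654 s.
Net downstream speed = 1.053 m/s.
Drift = 1.053 × 160.654 = 169.184 m (downstream).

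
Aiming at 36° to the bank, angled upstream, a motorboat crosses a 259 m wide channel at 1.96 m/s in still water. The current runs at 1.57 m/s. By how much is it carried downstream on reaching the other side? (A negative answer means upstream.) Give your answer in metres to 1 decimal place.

-3.5 m

Perpendicular speed = 1.152 m/s; crossing time = 259 / 1.152 = 224.815 s.
Net downstream speed = -0.016 m/s.
Drift = -0.016 × 224.815 = -3.524 m (upstream).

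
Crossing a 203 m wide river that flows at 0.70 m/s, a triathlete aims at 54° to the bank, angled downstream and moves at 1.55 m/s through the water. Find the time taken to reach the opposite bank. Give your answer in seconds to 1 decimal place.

The component of the triathlete's velocity perpendicular to the bank is 1.55 × sin 54° = 1.254 m/s.
The flow acts along the bank and has no component across it.
Time = 203 / 1.254 = 161.885 s.

161.9 s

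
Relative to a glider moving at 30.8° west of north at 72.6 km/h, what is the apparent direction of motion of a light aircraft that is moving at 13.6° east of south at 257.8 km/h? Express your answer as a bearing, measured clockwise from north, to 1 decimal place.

Taking east as x and north as y: light aircraft velocity = (60.620, -250.572) km/h; glider velocity = (-37.174, 62.360) km/h.
Velocity of light aircraft relative to glider = (60.620, -250.572) − (-37.174, 62.360) = (97.794, -312.932) km/h.
Bearing = atan2(97.79, -312.93) = 162.65° clockwise from north.

162.6°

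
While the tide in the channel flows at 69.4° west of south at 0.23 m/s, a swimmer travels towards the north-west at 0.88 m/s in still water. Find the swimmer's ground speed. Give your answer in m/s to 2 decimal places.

Taking east as x and north as y: velocity relative to the water = (-0.622, 0.622) m/s; the water relative to ground = (-0.215, -0.081) m/s.
Velocity relative to ground = (-0.622, 0.622) + (-0.215, -0.081) = (-0.838, 0.541) m/s.
Speed = |(-0.838, 0.541)| = 0.997 m/s.

1.00 m/s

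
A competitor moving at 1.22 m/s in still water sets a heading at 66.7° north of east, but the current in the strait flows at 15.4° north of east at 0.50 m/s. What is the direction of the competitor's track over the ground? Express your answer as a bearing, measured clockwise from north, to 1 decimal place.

Taking east as x and north as y: velocity relative to the water = (0.483, 1.121) m/s; the water relative to ground = (0.482, 0.133) m/s.
Velocity relative to ground = (0.483, 1.121) + (0.482, 0.133) = (0.965, 1.253) m/s.
Bearing = atan2(0.96, 1.25) = 37.58° clockwise from north.

037.6°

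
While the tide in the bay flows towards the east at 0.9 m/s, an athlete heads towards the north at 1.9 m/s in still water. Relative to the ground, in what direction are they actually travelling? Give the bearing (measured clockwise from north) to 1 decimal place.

Taking east as x and north as y: velocity relative to the water = (0.000, 1.900) m/s; the water relative to ground = (0.900, 0.000) m/s.
Velocity relative to ground = (0.000, 1.900) + (0.900, 0.000) = (0.900, 1.900) m/s.
Bearing = atan2(0.90, 1.90) = 25.35° clockwise from north.

025.3°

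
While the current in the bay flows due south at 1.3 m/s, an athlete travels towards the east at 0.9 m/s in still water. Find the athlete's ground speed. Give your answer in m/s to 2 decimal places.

Taking east as x and north as y: velocity relative to the water = (0.900, 0.000) m/s; the water relative to ground = (0.000, -1.300) m/s.
Velocity relative to ground = (0.900, 0.000) + (0.000, -1.300) = (0.900, -1.300) m/s.
Speed = |(0.900, -1.300)| = 1.581 m/s.

1.58 m/s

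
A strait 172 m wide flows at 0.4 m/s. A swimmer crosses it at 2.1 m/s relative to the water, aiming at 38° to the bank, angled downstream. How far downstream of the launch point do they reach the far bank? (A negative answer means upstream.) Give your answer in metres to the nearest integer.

Perpendicular speed = 1.293 m/s; crossing time = 172 / 1.293 = 133.035 s.
Net downstream speed = 2.055 m/s.
Drift = 2.055 × 133.035 = 273.364 m (downstream).

273 m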